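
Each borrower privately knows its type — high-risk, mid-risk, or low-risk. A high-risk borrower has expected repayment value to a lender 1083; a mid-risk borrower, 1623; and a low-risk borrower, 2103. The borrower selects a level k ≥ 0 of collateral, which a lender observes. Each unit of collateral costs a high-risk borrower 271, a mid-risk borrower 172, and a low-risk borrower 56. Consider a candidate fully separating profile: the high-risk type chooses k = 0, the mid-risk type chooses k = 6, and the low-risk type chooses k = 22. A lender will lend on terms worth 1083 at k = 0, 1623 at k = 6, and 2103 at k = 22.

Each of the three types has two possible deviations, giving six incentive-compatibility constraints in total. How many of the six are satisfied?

3

Low-risk (own payoff 2103 − 56×22 = 871): to k=0 gives 1083 → profitable ✗; to k=6 gives 1623 − 56×6 = 1287 → profitable ✗.
Mid-risk (own payoff 1623 − 172×6 = 591): to k=0 gives 1083 → profitable ✗; to k=22 gives 2103 − 172×22 = -1681 → no gain ✓.
High-risk (own payoff 1083): to k=6 gives 1623 − 271×6 = -3 → no gain ✓; to k=22 gives 2103 − 271×22 = -3859 → no gain ✓.
3 of the 6 constraints hold; not an equilibrium.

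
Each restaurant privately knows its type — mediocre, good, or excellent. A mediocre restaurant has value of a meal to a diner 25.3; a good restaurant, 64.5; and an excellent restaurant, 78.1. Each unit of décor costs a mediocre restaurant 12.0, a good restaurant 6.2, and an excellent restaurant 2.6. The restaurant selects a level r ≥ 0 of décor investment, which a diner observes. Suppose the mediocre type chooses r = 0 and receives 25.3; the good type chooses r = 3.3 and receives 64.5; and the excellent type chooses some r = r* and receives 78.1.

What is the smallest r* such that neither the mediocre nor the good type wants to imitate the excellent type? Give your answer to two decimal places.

Good type (on-path payoff 64.5 − 6.2×3.3 = 44.04) won't mimic when 44.04 ≥ 78.1 − 6.2·r*, i.e. r* ≥ 5.49.
Mediocre type (on-path payoff 25.3) won't mimic when 25.3 ≥ 78.1 − 12.0·r*, i.e. r* ≥ 4.40.
Both must hold, so r* = max(4.40, 5.49) = 5.49. The good type's constraint binds.

5.49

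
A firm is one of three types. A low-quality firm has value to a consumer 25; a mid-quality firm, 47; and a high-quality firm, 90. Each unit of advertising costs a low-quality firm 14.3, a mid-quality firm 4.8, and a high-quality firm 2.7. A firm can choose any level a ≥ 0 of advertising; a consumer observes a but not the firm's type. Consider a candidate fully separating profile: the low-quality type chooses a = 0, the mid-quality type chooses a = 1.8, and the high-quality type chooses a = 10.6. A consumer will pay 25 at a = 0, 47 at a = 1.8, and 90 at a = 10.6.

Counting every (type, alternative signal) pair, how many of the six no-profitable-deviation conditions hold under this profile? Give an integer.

Low-quality (own payoff 25): to a=1.8 gives 47 − 14.3×1.8 = 21.26 → no gain ✓; to a=10.6 gives 90 − 14.3×10.6 = -61.58 → no gain ✓.
Mid-quality (own payoff 47 − 4.8×1.8 = 38.36): to a=0 gives 25 → no gain ✓; to a=10.6 gives 90 − 4.8×10.6 = 39.12 → profitable ✗.
High-quality (own payoff 90 − 2.7×10.6 = 61.38): to a=0 gives 25 → no gain ✓; to a=1.8 gives 47 − 2.7×1.8 = 42.14 → no gain ✓.
5 of the 6 constraints hold; not an equilibrium.

5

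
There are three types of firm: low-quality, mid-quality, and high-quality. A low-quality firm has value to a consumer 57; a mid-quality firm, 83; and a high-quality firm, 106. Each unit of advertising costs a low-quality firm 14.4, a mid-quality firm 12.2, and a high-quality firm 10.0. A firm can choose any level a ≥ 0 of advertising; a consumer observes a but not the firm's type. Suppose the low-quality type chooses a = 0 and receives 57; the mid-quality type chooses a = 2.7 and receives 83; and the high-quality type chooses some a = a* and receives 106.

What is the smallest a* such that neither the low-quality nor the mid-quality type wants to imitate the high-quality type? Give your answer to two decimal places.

Mid-quality type (on-path payoff 83 − 12.2×2.7 = 50.06) won't mimic when 50.06 ≥ 106 − 12.2·a*, i.e. a* ≥ 4.59.
Low-quality type (on-path payoff 57) won't mimic when 57 ≥ 106 − 14.4·a*, i.e. a* ≥ 3.40.
Both must hold, so a* = max(3.40, 4.59) = 4.59. The mid-quality type's constraint binds.

4.59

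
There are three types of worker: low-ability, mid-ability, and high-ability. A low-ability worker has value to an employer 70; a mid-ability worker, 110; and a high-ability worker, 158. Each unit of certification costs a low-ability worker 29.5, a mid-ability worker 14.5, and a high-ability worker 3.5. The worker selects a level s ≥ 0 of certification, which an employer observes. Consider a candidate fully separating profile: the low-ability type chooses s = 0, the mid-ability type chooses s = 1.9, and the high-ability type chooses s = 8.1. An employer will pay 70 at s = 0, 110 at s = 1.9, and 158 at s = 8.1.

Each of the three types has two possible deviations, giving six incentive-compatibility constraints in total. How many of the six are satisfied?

Mid-ability (own payoff 110 − 14.5×1.9 = 82.45): to s=0 gives 70 → no gain ✓; to s=8.1 gives 158 − 14.5×8.1 = 40.55 → no gain ✓.
Low-ability (own payoff 70): to s=1.9 gives 110 − 29.5×1.9 = 53.95 → no gain ✓; to s=8.1 gives 158 − 29.5×8.1 = -80.95 → no gain ✓.
High-ability (own payoff 158 − 3.5×8.1 = 129.65): to s=0 gives 70 → no gain ✓; to s=1.9 gives 110 − 3.5×1.9 = 103.35 → no gain ✓.
6 of the 6 constraints hold; this profile is a separating equilibrium.

6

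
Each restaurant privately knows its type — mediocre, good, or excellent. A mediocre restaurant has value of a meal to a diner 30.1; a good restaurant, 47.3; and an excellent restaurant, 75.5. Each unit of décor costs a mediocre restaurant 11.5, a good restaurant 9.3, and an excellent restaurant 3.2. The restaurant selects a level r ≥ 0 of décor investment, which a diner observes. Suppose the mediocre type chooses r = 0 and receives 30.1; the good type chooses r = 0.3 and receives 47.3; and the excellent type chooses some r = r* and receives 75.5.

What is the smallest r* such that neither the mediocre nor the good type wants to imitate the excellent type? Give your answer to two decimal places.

3.95

Good type (on-path payoff 47.3 − 9.3×0.3 = 44.51) won't mimic when 44.51 ≥ 75.5 − 9.3·r*, i.e. r* ≥ 3.33.
Mediocre type (on-path payoff 30.1) won't mimic when 30.1 ≥ 75.5 − 11.5·r*, i.e. r* ≥ 3.95.
Both must hold, so r* = max(3.95, 3.33) = 3.95. The mediocre type's constraint binds.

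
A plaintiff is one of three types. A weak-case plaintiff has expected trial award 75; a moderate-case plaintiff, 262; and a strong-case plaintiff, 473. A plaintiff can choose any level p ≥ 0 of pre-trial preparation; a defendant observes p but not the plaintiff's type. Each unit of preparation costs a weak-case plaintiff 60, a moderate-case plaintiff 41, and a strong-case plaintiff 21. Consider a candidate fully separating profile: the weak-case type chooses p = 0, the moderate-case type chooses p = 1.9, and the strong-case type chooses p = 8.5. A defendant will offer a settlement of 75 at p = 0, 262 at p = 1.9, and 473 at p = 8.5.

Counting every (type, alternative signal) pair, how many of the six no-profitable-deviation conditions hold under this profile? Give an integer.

Strong-case (own payoff 473 − 21×8.5 = 294.5): to p=0 gives 75 → no gain ✓; to p=1.9 gives 262 − 21×1.9 = 222.1 → no gain ✓.
Weak-case (own payoff 75): to p=1.9 gives 262 − 60×1.9 = 148 → profitable ✗; to p=8.5 gives 473 − 60×8.5 = -37 → no gain ✓.
Moderate-case (own payoff 262 − 41×1.9 = 184.1): to p=0 gives 75 → no gain ✓; to p=8.5 gives 473 − 41×8.5 = 124.5 → no gain ✓.
5 of the 6 constraints hold; not an equilibrium.

5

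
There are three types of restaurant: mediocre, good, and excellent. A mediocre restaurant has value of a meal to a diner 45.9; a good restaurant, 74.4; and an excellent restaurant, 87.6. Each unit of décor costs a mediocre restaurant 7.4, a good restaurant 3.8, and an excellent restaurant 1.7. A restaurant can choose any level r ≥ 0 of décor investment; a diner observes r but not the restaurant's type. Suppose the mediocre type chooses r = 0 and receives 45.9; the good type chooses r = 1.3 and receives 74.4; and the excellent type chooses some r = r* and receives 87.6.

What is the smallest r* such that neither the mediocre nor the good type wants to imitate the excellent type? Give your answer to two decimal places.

5.64

Mediocre type (on-path payoff 45.9) won't mimic when 45.9 ≥ 87.6 − 7.4·r*, i.e. r* ≥ 5.64.
Good type (on-path payoff 74.4 − 3.8×1.3 = 69.46) won't mimic when 69.46 ≥ 87.6 − 3.8·r*, i.e. r* ≥ 4.77.
Both must hold, so r* = max(5.64, 4.77) = 5.64. The mediocre type's constraint binds.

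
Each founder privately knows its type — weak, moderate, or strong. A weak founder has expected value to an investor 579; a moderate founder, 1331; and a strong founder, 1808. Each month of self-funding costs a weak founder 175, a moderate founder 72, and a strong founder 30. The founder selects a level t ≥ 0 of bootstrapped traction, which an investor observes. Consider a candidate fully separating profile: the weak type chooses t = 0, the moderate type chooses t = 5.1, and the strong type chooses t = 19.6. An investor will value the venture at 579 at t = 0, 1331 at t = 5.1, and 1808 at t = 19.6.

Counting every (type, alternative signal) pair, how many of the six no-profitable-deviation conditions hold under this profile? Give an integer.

Weak (own payoff 579): to t=5.1 gives 1331 − 175×5.1 = 438.5 → no gain ✓; to t=19.6 gives 1808 − 175×19.6 = -1622 → no gain ✓.
Strong (own payoff 1808 − 30×19.6 = 1220): to t=0 gives 579 → no gain ✓; to t=5.1 gives 1331 − 30×5.1 = 1178 → no gain ✓.
Moderate (own payoff 1331 − 72×5.1 = 963.8): to t=0 gives 579 → no gain ✓; to t=19.6 gives 1808 − 72×19.6 = 396.8 → no gain ✓.
6 of the 6 constraints hold; this profile is a separating equilibrium.

6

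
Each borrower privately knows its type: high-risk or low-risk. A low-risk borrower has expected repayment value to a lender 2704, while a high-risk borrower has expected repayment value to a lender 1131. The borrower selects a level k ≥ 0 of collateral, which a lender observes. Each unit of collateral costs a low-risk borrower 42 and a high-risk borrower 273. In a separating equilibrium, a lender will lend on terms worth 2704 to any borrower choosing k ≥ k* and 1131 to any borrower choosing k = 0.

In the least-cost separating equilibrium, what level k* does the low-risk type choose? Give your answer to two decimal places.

A high-risk borrower choosing k = 0 receives 1131.
Imitating at k* instead would pay 2704 at cost 273·k*, netting 2704 − 273·k*.
Indifference: 1131 = 2704 − 273·k*, so k* = (2704 − 1131) / 273 ≈ 5.76.
This is the high-risk type's binding incentive-compatibility constraint; any k ≥ 5.76 sustains separation on that side.

5.76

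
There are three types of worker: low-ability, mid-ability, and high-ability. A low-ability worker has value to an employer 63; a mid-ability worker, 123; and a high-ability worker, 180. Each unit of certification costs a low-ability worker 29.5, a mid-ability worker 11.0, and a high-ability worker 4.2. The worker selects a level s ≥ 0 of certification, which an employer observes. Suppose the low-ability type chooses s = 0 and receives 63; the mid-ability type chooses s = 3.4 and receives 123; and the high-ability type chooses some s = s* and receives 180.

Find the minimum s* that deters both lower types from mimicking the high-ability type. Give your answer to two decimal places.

Mid-ability type (on-path payoff 123 − 11.0×3.4 = 85.6) won't mimic when 85.6 ≥ 180 − 11.0·s*, i.e. s* ≥ 8.58.
Low-ability type (on-path payoff 63) won't mimic when 63 ≥ 180 − 29.5·s*, i.e. s* ≥ 3.97.
Both must hold, so s* = max(3.97, 8.58) = 8.58. The mid-ability type's constraint binds.

8.58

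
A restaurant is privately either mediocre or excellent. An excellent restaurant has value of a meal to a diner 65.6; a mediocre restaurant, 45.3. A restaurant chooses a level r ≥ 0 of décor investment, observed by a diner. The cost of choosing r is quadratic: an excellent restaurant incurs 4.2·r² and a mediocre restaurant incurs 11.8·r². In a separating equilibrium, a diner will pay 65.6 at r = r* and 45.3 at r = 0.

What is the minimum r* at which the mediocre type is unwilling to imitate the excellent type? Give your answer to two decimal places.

The mediocre type at r = 0 receives 45.3; imitating at r* yields 65.6 − 11.8·r*².
Indifference: 45.3 = 65.6 − 11.8·r*², so r*² = (65.6 − 45.3) / 11.8 ≈ 1.7203.
r* = √1.7203 ≈ 1.31.

1.31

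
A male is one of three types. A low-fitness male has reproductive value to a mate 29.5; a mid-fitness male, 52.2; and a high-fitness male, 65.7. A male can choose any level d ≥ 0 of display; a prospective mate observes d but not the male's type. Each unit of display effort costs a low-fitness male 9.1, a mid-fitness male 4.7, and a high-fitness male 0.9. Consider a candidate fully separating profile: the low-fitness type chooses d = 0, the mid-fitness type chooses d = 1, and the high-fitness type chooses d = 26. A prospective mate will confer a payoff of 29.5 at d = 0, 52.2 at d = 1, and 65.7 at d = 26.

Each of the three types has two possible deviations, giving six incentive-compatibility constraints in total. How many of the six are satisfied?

Mid-fitness (own payoff 52.2 − 4.7×1 = 47.5): to d=0 gives 29.5 → no gain ✓; to d=26 gives 65.7 − 4.7×26 = -56.5 → no gain ✓.
Low-fitness (own payoff 29.5): to d=1 gives 52.2 − 9.1×1 = 43.1 → profitable ✗; to d=26 gives 65.7 − 9.1×26 = -170.9 → no gain ✓.
High-fitness (own payoff 65.7 − 0.9×26 = 42.3): to d=0 gives 29.5 → no gain ✓; to d=1 gives 52.2 − 0.9×1 = 51.3 → profitable ✗.
4 of the 6 constraints hold; not an equilibrium.

4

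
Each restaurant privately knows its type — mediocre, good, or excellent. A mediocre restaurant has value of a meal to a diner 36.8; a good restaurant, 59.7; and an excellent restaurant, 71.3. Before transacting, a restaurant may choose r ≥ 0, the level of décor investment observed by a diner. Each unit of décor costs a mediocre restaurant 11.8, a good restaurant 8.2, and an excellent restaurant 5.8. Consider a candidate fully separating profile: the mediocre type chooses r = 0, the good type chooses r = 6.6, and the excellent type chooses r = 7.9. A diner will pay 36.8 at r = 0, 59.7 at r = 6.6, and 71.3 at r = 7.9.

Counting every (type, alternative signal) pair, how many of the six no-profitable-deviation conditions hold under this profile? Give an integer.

3

Excellent (own payoff 71.3 − 5.8×7.9 = 25.48): to r=0 gives 36.8 → profitable ✗; to r=6.6 gives 59.7 − 5.8×6.6 = 21.42 → no gain ✓.
Mediocre (own payoff 36.8): to r=6.6 gives 59.7 − 11.8×6.6 = -18.18 → no gain ✓; to r=7.9 gives 71.3 − 11.8×7.9 = -21.92 → no gain ✓.
Good (own payoff 59.7 − 8.2×6.6 = 5.58): to r=0 gives 36.8 → profitable ✗; to r=7.9 gives 71.3 − 8.2×7.9 = 6.52 → profitable ✗.
3 of the 6 constraints hold; not an equilibrium.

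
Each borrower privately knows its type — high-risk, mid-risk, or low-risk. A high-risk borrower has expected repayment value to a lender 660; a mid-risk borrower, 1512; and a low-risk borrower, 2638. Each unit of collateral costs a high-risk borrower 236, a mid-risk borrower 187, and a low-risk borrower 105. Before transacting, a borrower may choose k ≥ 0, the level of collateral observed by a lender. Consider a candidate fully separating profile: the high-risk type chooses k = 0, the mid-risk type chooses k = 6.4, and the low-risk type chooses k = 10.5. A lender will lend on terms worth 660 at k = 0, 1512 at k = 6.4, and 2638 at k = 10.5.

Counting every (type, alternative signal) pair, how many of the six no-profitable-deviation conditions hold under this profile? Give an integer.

Low-risk (own payoff 2638 − 105×10.5 = 1535.5): to k=0 gives 660 → no gain ✓; to k=6.4 gives 1512 − 105×6.4 = 840 → no gain ✓.
Mid-risk (own payoff 1512 − 187×6.4 = 315.2): to k=0 gives 660 → profitable ✗; to k=10.5 gives 2638 − 187×10.5 = 674.5 → profitable ✗.
High-risk (own payoff 660): to k=6.4 gives 1512 − 236×6.4 = 1.6 → no gain ✓; to k=10.5 gives 2638 − 236×10.5 = 160 → no gain ✓.
4 of the 6 constraints hold; not an equilibrium.

4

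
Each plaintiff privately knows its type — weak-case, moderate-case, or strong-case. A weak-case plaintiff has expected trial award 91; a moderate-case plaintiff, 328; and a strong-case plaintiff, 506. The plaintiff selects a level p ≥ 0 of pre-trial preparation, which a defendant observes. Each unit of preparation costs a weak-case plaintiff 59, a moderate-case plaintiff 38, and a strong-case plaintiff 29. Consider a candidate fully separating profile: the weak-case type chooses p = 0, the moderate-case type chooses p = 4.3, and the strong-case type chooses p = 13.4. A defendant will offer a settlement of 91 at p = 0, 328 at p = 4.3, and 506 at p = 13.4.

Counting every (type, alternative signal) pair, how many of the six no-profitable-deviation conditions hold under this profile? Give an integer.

Moderate-case (own payoff 328 − 38×4.3 = 164.6): to p=0 gives 91 → no gain ✓; to p=13.4 gives 506 − 38×13.4 = -3.2 → no gain ✓.
Weak-case (own payoff 91): to p=4.3 gives 328 − 59×4.3 = 74.3 → no gain ✓; to p=13.4 gives 506 − 59×13.4 = -284.6 → no gain ✓.
Strong-case (own payoff 506 − 29×13.4 = 117.4): to p=0 gives 91 → no gain ✓; to p=4.3 gives 328 − 29×4.3 = 203.3 → profitable ✗.
5 of the 6 constraints hold; not an equilibrium.

5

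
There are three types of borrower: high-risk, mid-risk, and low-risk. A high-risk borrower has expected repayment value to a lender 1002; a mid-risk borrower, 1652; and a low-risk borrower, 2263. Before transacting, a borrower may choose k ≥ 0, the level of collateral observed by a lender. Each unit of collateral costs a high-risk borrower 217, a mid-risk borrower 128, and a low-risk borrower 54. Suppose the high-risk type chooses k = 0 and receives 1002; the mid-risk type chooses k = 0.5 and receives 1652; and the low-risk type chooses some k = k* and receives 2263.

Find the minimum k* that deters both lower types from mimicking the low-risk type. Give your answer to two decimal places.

Mid-risk type (on-path payoff 1652 − 128×0.5 = 1588) won't mimic when 1588 ≥ 2263 − 128·k*, i.e. k* ≥ 5.27.
High-risk type (on-path payoff 1002) won't mimic when 1002 ≥ 2263 − 217·k*, i.e. k* ≥ 5.81.
Both must hold, so k* = max(5.81, 5.27) = 5.81. The high-risk type's constraint binds.

5.81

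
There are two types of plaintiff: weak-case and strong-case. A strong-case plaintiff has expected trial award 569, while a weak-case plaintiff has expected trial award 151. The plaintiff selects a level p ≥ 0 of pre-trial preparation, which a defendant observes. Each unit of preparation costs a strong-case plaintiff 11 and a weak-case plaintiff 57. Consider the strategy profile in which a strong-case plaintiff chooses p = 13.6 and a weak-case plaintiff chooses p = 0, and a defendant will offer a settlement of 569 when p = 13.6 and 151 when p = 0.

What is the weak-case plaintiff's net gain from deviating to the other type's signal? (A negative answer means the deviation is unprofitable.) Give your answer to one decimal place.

Playing p = 0 the weak-case plaintiff receives 151.
Deviating to p = 13.6 brings payment 569 at cost 57 × 13.6 = 775.2, netting -206.2.
Gain from deviating: -206.2 − 151 = -357.2.
The gain is negative, so the weak-case type's incentive-compatibility constraint is satisfied.

-357.2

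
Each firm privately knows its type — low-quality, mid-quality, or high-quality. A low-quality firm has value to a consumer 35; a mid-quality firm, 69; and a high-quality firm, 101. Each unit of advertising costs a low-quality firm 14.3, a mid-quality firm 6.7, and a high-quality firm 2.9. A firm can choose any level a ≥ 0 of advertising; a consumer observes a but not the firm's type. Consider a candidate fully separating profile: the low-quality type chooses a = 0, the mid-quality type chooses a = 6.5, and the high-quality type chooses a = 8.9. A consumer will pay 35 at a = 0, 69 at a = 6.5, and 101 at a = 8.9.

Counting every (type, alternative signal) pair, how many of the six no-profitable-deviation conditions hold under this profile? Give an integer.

4

Mid-quality (own payoff 69 − 6.7×6.5 = 25.45): to a=0 gives 35 → profitable ✗; to a=8.9 gives 101 − 6.7×8.9 = 41.37 → profitable ✗.
High-quality (own payoff 101 − 2.9×8.9 = 75.19): to a=0 gives 35 → no gain ✓; to a=6.5 gives 69 − 2.9×6.5 = 50.15 → no gain ✓.
Low-quality (own payoff 35): to a=6.5 gives 69 − 14.3×6.5 = -23.95 → no gain ✓; to a=8.9 gives 101 − 14.3×8.9 = -26.27 → no gain ✓.
4 of the 6 constraints hold; not an equilibrium.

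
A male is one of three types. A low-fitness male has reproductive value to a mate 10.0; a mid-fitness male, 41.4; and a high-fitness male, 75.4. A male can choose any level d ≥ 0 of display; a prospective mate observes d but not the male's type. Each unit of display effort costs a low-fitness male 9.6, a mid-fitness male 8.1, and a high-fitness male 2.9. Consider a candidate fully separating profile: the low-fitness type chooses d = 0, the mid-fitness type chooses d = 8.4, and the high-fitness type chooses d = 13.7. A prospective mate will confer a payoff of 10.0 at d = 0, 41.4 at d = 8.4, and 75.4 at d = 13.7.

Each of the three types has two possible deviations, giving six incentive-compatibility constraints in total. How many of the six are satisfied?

5

High-fitness (own payoff 75.4 − 2.9×13.7 = 35.67): to d=0 gives 10.0 → no gain ✓; to d=8.4 gives 41.4 − 2.9×8.4 = 17.04 → no gain ✓.
Low-fitness (own payoff 10.0): to d=8.4 gives 41.4 − 9.6×8.4 = -39.24 → no gain ✓; to d=13.7 gives 75.4 − 9.6×13.7 = -56.12 → no gain ✓.
Mid-fitness (own payoff 41.4 − 8.1×8.4 = -26.64): to d=0 gives 10.0 → profitable ✗; to d=13.7 gives 75.4 − 8.1×13.7 = -35.57 → no gain ✓.
5 of the 6 constraints hold; not an equilibrium.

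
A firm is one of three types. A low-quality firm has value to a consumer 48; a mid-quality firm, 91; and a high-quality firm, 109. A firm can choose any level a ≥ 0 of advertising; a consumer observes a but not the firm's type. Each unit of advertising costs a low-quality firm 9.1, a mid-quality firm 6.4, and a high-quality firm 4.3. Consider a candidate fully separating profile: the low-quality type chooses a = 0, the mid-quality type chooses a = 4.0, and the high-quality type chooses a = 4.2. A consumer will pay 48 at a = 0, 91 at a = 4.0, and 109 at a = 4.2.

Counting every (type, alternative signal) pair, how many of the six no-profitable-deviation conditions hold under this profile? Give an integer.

3

Mid-quality (own payoff 91 − 6.4×4.0 = 65.4): to a=0 gives 48 → no gain ✓; to a=4.2 gives 109 − 6.4×4.2 = 82.12 → profitable ✗.
High-quality (own payoff 109 − 4.3×4.2 = 90.94): to a=0 gives 48 → no gain ✓; to a=4.0 gives 91 − 4.3×4.0 = 73.8 → no gain ✓.
Low-quality (own payoff 48): to a=4.0 gives 91 − 9.1×4.0 = 54.6 → profitable ✗; to a=4.2 gives 109 − 9.1×4.2 = 70.78 → profitable ✗.
3 of the 6 constraints hold; not an equilibrium.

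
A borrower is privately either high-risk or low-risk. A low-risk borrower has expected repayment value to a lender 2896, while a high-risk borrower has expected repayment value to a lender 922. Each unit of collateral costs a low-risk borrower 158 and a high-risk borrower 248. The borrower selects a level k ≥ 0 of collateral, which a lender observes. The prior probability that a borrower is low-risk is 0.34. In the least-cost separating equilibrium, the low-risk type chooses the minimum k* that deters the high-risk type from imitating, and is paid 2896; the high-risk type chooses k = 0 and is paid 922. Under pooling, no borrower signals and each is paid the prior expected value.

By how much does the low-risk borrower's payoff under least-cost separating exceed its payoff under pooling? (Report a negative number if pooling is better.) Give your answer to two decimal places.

Least-cost separating signal: k* solves 922 = 2896 − 248·k*, so k* = (2896 − 922)/248 ≈ 7.9597.
Low-risk type's separating payoff: 2896 − 158 × k* = 2896 − 158 × (2896 − 922)/248 = 2896 − 311892/248 ≈ 1638.3710.
Pooling payoff: 0.34 × 2896 + 0.66 × 922 = 1593.16.
Difference: 1638.3710 − 1593.16 = 45.211, i.e. 45.21 to two decimal places.
The low-risk type prefers to separate.

45.21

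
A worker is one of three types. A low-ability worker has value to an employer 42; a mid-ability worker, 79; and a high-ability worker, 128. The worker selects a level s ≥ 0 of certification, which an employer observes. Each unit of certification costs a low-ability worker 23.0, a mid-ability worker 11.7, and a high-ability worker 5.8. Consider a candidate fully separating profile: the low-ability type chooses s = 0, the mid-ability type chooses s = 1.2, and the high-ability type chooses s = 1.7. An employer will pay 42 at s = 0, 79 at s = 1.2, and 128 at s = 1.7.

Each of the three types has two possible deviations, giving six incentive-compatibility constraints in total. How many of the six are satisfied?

3

Low-ability (own payoff 42): to s=1.2 gives 79 − 23.0×1.2 = 51.4 → profitable ✗; to s=1.7 gives 128 − 23.0×1.7 = 88.9 → profitable ✗.
High-ability (own payoff 128 − 5.8×1.7 = 118.14): to s=0 gives 42 → no gain ✓; to s=1.2 gives 79 − 5.8×1.2 = 72.04 → no gain ✓.
Mid-ability (own payoff 79 − 11.7×1.2 = 64.96): to s=0 gives 42 → no gain ✓; to s=1.7 gives 128 − 11.7×1.7 = 108.11 → profitable ✗.
3 of the 6 constraints hold; not an equilibrium.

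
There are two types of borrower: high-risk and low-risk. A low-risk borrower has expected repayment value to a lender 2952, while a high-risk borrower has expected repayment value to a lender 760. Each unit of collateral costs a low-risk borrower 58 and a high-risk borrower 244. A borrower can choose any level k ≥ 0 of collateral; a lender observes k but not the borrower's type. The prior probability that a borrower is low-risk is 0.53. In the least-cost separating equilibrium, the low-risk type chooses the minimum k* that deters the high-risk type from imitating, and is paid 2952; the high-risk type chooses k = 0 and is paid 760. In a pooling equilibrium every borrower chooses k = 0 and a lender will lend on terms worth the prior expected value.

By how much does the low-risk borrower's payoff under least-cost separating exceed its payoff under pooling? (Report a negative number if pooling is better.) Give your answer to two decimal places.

Least-cost separating signal: k* solves 760 = 2952 − 244·k*, so k* = (2952 − 760)/244 ≈ 8.9836.
Low-risk type's separating payoff: 2952 − 58 × k* = 2952 − 58 × (2952 − 760)/244 = 2952 − 127136/244 ≈ 2430.9508.
Pooling payoff: 0.53 × 2952 + 0.47 × 760 = 1921.76.
Difference: 2430.9508 − 1921.76 = 509.1908, i.e. 509.19 to two decimal places.
The low-risk type prefers to separate.

509.19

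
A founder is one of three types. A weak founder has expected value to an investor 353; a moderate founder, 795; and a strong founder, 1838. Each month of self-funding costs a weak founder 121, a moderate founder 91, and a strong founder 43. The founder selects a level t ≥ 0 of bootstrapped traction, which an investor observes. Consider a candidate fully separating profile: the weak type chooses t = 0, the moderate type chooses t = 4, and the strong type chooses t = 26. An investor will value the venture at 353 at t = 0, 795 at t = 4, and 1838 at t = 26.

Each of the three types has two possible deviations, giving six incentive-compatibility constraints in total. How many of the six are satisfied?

6

Weak (own payoff 353): to t=4 gives 795 − 121×4 = 311 → no gain ✓; to t=26 gives 1838 − 121×26 = -1308 → no gain ✓.
Moderate (own payoff 795 − 91×4 = 431): to t=0 gives 353 → no gain ✓; to t=26 gives 1838 − 91×26 = -528 → no gain ✓.
Strong (own payoff 1838 − 43×26 = 720): to t=0 gives 353 → no gain ✓; to t=4 gives 795 − 43×4 = 623 → no gain ✓.
6 of the 6 constraints hold; this profile is a separating equilibrium.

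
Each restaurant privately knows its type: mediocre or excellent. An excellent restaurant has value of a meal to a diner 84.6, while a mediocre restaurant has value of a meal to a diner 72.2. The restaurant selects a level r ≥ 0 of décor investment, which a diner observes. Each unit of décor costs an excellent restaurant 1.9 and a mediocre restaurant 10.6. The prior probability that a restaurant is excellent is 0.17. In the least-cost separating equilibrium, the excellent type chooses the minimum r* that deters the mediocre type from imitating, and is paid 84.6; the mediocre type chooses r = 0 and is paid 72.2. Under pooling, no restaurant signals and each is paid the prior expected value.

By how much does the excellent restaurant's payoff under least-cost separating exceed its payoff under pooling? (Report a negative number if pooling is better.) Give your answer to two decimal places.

Least-cost separating signal: r* solves 72.2 = 84.6 − 10.6·r*, so r* = (84.6 − 72.2)/10.6 ≈ 1.1698.
Excellent type's separating payoff: 84.6 − 1.9 × r* = 84.6 − 1.9 × (84.6 − 72.2)/10.6 = 84.6 − 23.56/10.6 ≈ 82.3774.
Pooling payoff: 0.17 × 84.6 + 0.83 × 72.2 = 74.308.
Difference: 82.3774 − 74.308 = 8.0694, i.e. 8.07 to two decimal places.
The excellent type prefers to separate.

8.07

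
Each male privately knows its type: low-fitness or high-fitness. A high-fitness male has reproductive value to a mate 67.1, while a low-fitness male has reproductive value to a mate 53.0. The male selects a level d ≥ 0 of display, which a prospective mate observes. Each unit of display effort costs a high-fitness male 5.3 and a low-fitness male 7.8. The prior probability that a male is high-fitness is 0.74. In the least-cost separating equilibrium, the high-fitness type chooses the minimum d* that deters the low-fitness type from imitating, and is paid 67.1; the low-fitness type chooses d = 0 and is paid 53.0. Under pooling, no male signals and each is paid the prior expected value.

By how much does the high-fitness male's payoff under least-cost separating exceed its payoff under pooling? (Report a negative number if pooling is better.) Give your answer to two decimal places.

-5.91

Least-cost separating signal: d* solves 53.0 = 67.1 − 7.8·d*, so d* = (67.1 − 53.0)/7.8 ≈ 1.8077.
High-fitness type's separating payoff: 67.1 − 5.3 × d* = 67.1 − 5.3 × (67.1 − 53.0)/7.8 = 67.1 − 74.73/7.8 ≈ 57.5192.
Pooling payoff: 0.74 × 67.1 + 0.26 × 53.0 = 63.434.
Difference: 57.5192 − 63.434 = -5.9148, i.e. -5.91 to two decimal places.
The high-fitness type would prefer the pooling outcome.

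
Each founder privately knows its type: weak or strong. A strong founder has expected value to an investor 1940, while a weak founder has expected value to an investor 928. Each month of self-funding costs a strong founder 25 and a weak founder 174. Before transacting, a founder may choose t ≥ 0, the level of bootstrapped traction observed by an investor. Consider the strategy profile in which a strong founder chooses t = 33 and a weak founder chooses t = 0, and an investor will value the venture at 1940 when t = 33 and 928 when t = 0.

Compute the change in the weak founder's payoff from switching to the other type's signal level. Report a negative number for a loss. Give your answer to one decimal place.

Playing t = 0 the weak founder receives 928.
Deviating to t = 33 brings payment 1940 at cost 174 × 33 = 5742, netting -3802.
Gain from deviating: -3802 − 928 = -4730.0.
The gain is negative, so the weak type's incentive-compatibility constraint is satisfied.

-4730.0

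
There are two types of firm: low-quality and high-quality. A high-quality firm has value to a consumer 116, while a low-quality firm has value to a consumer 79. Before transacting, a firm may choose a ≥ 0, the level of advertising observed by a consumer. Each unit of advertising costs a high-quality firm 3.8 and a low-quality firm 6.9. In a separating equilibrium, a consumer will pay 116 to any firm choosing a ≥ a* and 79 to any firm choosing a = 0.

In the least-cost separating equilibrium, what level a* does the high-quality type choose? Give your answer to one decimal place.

5.4

A low-quality firm choosing a = 0 receives 79.
Imitating at a* instead would pay 116 at cost 6.9·a*, netting 116 − 6.9·a*.
Indifference: 79 = 116 − 6.9·a*, so a* = (116 − 79) / 6.9 ≈ 5.4.
This is the low-quality type's binding incentive-compatibility constraint; any a ≥ 5.4 sustains separation on that side.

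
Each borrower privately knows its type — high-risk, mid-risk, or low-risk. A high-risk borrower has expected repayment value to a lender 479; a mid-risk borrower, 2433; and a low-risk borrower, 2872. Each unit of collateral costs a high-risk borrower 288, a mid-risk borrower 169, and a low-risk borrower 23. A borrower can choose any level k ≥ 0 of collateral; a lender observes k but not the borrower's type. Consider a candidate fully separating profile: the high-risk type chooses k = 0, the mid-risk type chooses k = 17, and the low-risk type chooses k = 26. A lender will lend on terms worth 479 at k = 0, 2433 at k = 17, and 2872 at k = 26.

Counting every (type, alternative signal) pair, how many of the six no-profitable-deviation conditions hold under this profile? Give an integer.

High-risk (own payoff 479): to k=17 gives 2433 − 288×17 = -2463 → no gain ✓; to k=26 gives 2872 − 288×26 = -4616 → no gain ✓.
Mid-risk (own payoff 2433 − 169×17 = -440): to k=0 gives 479 → profitable ✗; to k=26 gives 2872 − 169×26 = -1522 → no gain ✓.
Low-risk (own payoff 2872 − 23×26 = 2274): to k=0 gives 479 → no gain ✓; to k=17 gives 2433 − 23×17 = 2042 → no gain ✓.
5 of the 6 constraints hold; not an equilibrium.

5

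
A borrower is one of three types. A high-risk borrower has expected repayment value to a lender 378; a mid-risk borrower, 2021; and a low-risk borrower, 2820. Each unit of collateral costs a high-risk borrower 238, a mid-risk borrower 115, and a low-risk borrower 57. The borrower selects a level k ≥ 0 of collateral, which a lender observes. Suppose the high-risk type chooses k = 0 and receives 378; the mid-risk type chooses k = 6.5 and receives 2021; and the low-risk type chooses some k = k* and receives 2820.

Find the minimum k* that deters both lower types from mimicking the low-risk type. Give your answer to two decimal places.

13.45

High-risk type (on-path payoff 378) won't mimic when 378 ≥ 2820 − 238·k*, i.e. k* ≥ 10.26.
Mid-risk type (on-path payoff 2021 − 115×6.5 = 1273.5) won't mimic when 1273.5 ≥ 2820 − 115·k*, i.e. k* ≥ 13.45.
Both must hold, so k* = max(10.26, 13.45) = 13.45. The mid-risk type's constraint binds.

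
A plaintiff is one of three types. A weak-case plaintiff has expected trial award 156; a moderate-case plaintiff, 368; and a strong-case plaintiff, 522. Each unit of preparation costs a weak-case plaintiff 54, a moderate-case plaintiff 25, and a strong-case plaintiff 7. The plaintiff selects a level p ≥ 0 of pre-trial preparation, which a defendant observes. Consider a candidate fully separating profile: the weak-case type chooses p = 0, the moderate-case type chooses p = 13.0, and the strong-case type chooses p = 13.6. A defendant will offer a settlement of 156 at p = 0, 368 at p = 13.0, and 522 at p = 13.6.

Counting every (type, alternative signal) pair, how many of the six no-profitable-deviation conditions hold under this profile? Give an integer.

Moderate-case (own payoff 368 − 25×13.0 = 43): to p=0 gives 156 → profitable ✗; to p=13.6 gives 522 − 25×13.6 = 182 → profitable ✗.
Strong-case (own payoff 522 − 7×13.6 = 426.8): to p=0 gives 156 → no gain ✓; to p=13.0 gives 368 − 7×13.0 = 277 → no gain ✓.
Weak-case (own payoff 156): to p=13.0 gives 368 − 54×13.0 = -334 → no gain ✓; to p=13.6 gives 522 − 54×13.6 = -212.4 → no gain ✓.
4 of the 6 constraints hold; not an equilibrium.

4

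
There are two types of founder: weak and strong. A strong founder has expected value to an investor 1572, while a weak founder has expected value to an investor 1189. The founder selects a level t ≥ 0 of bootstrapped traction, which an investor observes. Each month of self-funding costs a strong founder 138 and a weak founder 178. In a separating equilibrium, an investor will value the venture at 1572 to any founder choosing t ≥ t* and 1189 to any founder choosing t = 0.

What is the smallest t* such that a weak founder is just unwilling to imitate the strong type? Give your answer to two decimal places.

A weak founder choosing t = 0 receives 1189.
Imitating at t* instead would pay 1572 at cost 178·t*, netting 1572 − 178·t*.
Indifference: 1189 = 1572 − 178·t*, so t* = (1572 − 1189) / 178 ≈ 2.15.
This is the weak type's binding incentive-compatibility constraint; any t ≥ 2.15 sustains separation on that side.

2.15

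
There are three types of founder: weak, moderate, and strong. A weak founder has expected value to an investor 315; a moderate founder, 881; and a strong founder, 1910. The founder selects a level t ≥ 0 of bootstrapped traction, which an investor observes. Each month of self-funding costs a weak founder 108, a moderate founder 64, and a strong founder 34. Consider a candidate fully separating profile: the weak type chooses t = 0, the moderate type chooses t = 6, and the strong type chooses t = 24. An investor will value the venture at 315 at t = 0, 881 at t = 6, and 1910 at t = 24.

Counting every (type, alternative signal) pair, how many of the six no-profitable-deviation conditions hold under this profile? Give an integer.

6

Strong (own payoff 1910 − 34×24 = 1094): to t=0 gives 315 → no gain ✓; to t=6 gives 881 − 34×6 = 677 → no gain ✓.
Weak (own payoff 315): to t=6 gives 881 − 108×6 = 233 → no gain ✓; to t=24 gives 1910 − 108×24 = -682 → no gain ✓.
Moderate (own payoff 881 − 64×6 = 497): to t=0 gives 315 → no gain ✓; to t=24 gives 1910 − 64×24 = 374 → no gain ✓.
6 of the 6 constraints hold; this profile is a separating equilibrium.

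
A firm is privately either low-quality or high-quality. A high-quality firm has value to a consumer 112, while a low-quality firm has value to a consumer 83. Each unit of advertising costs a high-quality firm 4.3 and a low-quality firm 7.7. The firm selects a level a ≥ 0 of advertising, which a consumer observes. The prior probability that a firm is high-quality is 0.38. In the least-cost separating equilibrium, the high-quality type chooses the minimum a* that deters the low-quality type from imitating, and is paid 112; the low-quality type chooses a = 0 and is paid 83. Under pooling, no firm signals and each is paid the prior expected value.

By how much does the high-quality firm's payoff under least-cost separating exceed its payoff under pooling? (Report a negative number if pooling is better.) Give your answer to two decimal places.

Least-cost separating signal: a* solves 83 = 112 − 7.7·a*, so a* = (112 − 83)/7.7 ≈ 3.7662.
High-quality type's separating payoff: 112 − 4.3 × a* = 112 − 4.3 × (112 − 83)/7.7 = 112 − 124.7/7.7 ≈ 95.8052.
Pooling payoff: 0.38 × 112 + 0.62 × 83 = 94.02.
Difference: 95.8052 − 94.02 = 1.7852, i.e. 1.79 to two decimal places.
The high-quality type prefers to separate.

1.79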